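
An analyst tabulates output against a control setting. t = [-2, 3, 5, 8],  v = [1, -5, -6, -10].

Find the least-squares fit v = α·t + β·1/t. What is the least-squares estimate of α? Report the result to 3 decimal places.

Compute the Gram sums: Σt·t = 102, Σt·1/t = 4, Σ1/t·1/t = 6001/14400.
For Mᵀv: Σt·v = -127, Σ1/t·v = -277/60.
MᵀM·[α, β]ᵀ = Mᵀv becomes [[102, 4]; [4, 6001/14400]]·[α, β]ᵀ = [-127, -277/60]ᵀ.
Eliminating β: (6001/14400)·(row 1) − 4·(row 2) gives (63617/2400)·α = (6001/14400)·(-127) − 4·(-277/60) = -496207/14400, so α = -496207/381702.
Then β = ((-277/60) − 4·(-496207/381702))/(6001/14400) = 89040/63617.

α = -1.300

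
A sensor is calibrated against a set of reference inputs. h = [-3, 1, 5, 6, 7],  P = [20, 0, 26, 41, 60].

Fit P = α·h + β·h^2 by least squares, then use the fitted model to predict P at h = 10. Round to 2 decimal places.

P̂ = 130.01

Setting ∂/∂α … = 0 gives: 120·α + 658·β = 736;  658·α + 4404·β = 5246.
Eliminating β: 4404·(row 1) − 658·(row 2) gives 95516·α = 4404·736 − 658·5246 = -210524, so α = -52631/23879.
Then β = (5246 − 658·(-52631/23879))/4404 = 36308/23879.
At h = 10: P̂ = (-52631/23879)·(10) + (36308/23879)·(100) = 3104490/23879.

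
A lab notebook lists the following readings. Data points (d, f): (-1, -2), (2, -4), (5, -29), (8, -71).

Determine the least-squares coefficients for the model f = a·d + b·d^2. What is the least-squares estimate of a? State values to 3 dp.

Entries of MᵀM: Σd·d = 94, Σd·d^2 = 644, Σd^2·d^2 = 4738.
For Mᵀf: Σd·f = -719, Σd^2·f = -5287.
So MᵀM·[a, b]ᵀ = Mᵀf: [[94, 644]; [644, 4738]]·[a, b]ᵀ = [-719, -5287]ᵀ.
Δ = 94·4738 − 644² = 30636.
a = ((-719)·4738 − 644·(-5287))/30636 = -13/222; b = (94·(-5287) − 644·(-719))/30636 = -5657/5106.

a = -0.059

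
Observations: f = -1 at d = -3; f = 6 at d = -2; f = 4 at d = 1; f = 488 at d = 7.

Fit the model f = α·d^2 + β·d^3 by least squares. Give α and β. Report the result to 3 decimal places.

The normal equations are: 2499·α + 16533·β = 23931;  16533·α + 118443·β = 167367.
Δ = 2499·118443 − 16533² = 22648968.
α = (23931·118443 − 16533·167367)/22648968 = 3743379/1258276; β = (2499·167367 − 16533·23931)/22648968 = 1255495/1258276.

α = 2.975, β = 0.998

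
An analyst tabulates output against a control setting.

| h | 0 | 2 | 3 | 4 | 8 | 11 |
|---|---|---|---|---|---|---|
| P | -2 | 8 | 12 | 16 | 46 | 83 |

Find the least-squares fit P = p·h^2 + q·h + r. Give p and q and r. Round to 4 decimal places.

p = 0.4700, q = 2.3155, r = -0.4027

With design matrix A, AᵀA = [[19090, 1942, 214]; [1942, 214, 28]; [214, 28, 6]] and AᵀP = [13383, 1397, 163]ᵀ.
Solving the 3×3 system (Gaussian elimination) gives p = 9151/19470, q = 112709/48675, r = -594/1475.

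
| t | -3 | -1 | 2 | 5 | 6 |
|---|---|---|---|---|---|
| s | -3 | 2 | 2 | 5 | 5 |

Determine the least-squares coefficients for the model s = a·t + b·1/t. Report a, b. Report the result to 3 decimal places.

The normal system AᵀA·[a, b]ᵀ = Aᵀs is [[75, 5]; [5, 643/450]]·[a, b]ᵀ = [66, 11/6]ᵀ.
Eliminating b: (643/450)·(row 1) − 5·(row 2) gives (493/6)·a = (643/450)·66 − 5·(11/6) = 4257/50, so a = 12771/12325.
Then b = ((11/6) − 5·(12771/12325))/(643/450) = -1155/493.

a = 1.036, b = -2.343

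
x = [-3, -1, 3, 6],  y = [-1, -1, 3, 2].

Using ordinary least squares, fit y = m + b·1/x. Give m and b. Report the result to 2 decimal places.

The normal equations are: 4·m + (-5/6)·b = 3;  (-5/6)·m + (5/4)·b = 8/3.
Eliminating b: (5/4)·(row 1) − (-5/6)·(row 2) gives (155/36)·m = (5/4)·3 − (-5/6)·(8/3) = 215/36, so m = 43/31.
Then b = ((8/3) − (-5/6)·(43/31))/(5/4) = 474/155.

m = 1.39, b = 3.06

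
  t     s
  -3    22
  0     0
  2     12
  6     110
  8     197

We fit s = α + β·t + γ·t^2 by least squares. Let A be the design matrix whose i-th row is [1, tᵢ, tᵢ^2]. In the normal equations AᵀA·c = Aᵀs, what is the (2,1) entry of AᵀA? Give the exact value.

Row 2 ↔ basis t, column 1 ↔ basis 1, so (AᵀA)_{2,1} = Σᵢ t = (-3)·(1) + (0)·(1) + (2)·(1) + (6)·(1) + (8)·(1) = 13.

13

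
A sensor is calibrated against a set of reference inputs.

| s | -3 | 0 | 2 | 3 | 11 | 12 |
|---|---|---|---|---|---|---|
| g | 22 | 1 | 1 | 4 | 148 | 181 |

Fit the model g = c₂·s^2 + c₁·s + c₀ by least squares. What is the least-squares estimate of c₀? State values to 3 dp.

c₀ = 0.230

Normal-equation sums: Σs^2·s^2 = 35555, Σs^2·s = 3067, Σs^2 = 287, Σs·s = 287, Σs = 25, Σ1 = 6.
And Σs^2·g = 44210, Σs·g = 3748, Σg = 357.
Inverting the 3×3 Gram matrix, [c₂, c₁, c₀]ᵀ = [3808/2549, -7457/2549, 587/2549]ᵀ.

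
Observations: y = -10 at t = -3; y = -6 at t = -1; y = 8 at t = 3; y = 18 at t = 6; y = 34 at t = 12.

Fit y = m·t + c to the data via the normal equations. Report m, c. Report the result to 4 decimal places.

Compute the Gram sums: Σt·t = 199, Σt = 17, Σ1 = 5.
For Aᵀy: Σt·y = 576, Σy = 44.
Normal equations: [[199, 17]; [17, 5]]·[m, c]ᵀ = [576, 44]ᵀ.
Δ = 199·5 − 17² = 706.
m = (576·5 − 17·44)/706 = 1066/353; c = (199·44 − 17·576)/706 = -518/353.

m = 3.0198, c = -1.4674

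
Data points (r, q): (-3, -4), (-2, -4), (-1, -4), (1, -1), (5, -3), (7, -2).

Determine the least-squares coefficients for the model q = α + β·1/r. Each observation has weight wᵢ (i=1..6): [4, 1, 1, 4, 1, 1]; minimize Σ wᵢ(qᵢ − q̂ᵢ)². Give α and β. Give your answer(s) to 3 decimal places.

Compute the Gram sums: Σwᵢ·1 = 12, Σwᵢ·1/r = 317/210, Σwᵢ·1/r·1/r = 253789/44100.
Moment sums: Σwᵢ·q = -33, Σwᵢ·1/r·q = 677/105.
det = 12·(253789/44100) − (317/210)² = 2944979/44100.
α = ((-33)·(253789/44100) − (317/210)·(677/105))/(2944979/44100) = -303595/101551; β = (12·(677/105) − (317/210)·(-33))/(2944979/44100) = 193410/101551.

α = -2.990, β = 1.905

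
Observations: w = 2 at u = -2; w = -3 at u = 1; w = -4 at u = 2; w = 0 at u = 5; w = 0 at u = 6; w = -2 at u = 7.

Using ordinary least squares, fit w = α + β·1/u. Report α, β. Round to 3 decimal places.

α = -0.225, β = -3.744

With design matrix X, XᵀX = [[6, 317/210]; [317/210, 70039/44100]] and Xᵀw = [-7, -44/7]ᵀ.
Determinant 6·(70039/44100) − (317/210)² = 63949/8820.
α = ((-7)·(70039/44100) − (317/210)·(-44/7))/(63949/8820) = -71833/319745; β = (6·(-44/7) − (317/210)·(-7))/(63949/8820) = -239442/63949.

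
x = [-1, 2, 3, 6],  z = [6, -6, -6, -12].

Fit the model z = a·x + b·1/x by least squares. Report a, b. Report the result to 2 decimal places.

With design matrix M, MᵀM = [[50, 4]; [4, 25/18]] and Mᵀz = [-108, -13]ᵀ.
Determinant 50·(25/18) − 4² = 481/9.
a = ((-108)·(25/18) − 4·(-13))/(481/9) = -882/481; b = (50·(-13) − 4·(-108))/(481/9) = -1962/481.

a = -1.83, b = -4.08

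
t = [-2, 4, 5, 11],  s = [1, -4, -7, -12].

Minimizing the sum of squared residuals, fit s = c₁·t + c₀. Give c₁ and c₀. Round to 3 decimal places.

c₁ = -1.012, c₀ = -0.947

Entries of XᵀX: Σt·t = 166, Σt = 18, Σ1 = 4.
Right-hand side: Σt·s = -185, Σs = -22.
det = 166·4 − 18² = 340.
c₁ = ((-185)·4 − 18·(-22))/340 = -86/85; c₀ = (166·(-22) − 18·(-185))/340 = -161/170.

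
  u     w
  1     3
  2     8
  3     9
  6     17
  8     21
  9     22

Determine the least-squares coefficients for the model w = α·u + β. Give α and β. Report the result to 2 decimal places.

α = 2.32, β = 2.11

Compute the Gram sums: Σu·u = 195, Σu = 29, Σ1 = 6.
Moment sums: Σu·w = 514, Σw = 80.
AᵀA·[α, β]ᵀ = Aᵀw becomes [[195, 29]; [29, 6]]·[α, β]ᵀ = [514, 80]ᵀ.
Eliminating β: 6·(row 1) − 29·(row 2) gives 329·α = 6·514 − 29·80 = 764, so α = 764/329.
Then β = (80 − 29·(764/329))/6 = 694/329.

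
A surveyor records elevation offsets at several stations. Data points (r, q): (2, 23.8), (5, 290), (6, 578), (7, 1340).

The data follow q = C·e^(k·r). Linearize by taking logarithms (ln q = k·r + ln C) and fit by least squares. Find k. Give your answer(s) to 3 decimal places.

Taking logs, ln q = k·r + ln C, so regress ln q on r.
Σr = 20.0000, Σ(r)² = 114.0000, Σln q = 22.3996, Σr·ln q = 123.2492.
Normal system: [[114.0000, 20.0000]; [20.0000, 4]]·[k, ln C]ᵀ = [123.2492, 22.3996]ᵀ.
Δ = 114.0000·4 − (20.0000)² = 56.0000; k = (123.2492·4 − 20.0000·22.3996)/56.0000 = 0.80367, ln C = (114.0000·22.3996 − 20.0000·123.2492)/56.0000 = 1.58155.

k = 0.804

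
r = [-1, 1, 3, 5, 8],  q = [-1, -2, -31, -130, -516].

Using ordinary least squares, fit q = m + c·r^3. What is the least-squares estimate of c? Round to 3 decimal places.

Setting ∂/∂m … = 0 gives: 5·m + 664·c = -680;  664·m + 278500·c = -281280.
(Σ1 = 5, Σr^3 = 664, Σr^3·r^3 = 278500, Σq = -680, Σr^3·q = -281280.)
Eliminating c: 278500·(row 1) − 664·(row 2) gives 951604·m = 278500·(-680) − 664·(-281280) = -2610080, so m = -652520/237901.
Then c = ((-281280) − 664·(-652520/237901))/278500 = -238720/237901.

c = -1.003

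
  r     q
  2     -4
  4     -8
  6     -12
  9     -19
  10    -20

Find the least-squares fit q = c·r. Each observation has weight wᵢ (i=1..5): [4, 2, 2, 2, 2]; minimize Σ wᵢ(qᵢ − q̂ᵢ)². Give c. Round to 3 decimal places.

c = -2.037

With design matrix A, AᵀWA = [[482]] and AᵀWq = [-982]ᵀ.
c = (-982)/482 = -2.03734.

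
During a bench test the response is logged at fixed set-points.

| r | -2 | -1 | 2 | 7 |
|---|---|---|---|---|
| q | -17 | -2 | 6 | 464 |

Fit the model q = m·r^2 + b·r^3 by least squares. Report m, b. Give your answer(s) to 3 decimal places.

m = -1.289, b = 1.537

Forming MᵀM = [[2434, 16806]; [16806, 117778]] and Mᵀq = [22690, 159338]ᵀ gives MᵀM·[m, b]ᵀ = Mᵀq.
Δ = 2434·117778 − 16806² = 4230016.
m = (22690·117778 − 16806·159338)/4230016 = -681451/528752; b = (2434·159338 − 16806·22690)/4230016 = 812569/528752.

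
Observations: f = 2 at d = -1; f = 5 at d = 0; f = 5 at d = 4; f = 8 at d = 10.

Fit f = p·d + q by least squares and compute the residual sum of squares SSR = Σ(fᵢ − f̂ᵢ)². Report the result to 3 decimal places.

SSR = 3.431

The normal system MᵀM·[p, q]ᵀ = Mᵀf is [[117, 13]; [13, 4]]·[p, q]ᵀ = [98, 20]ᵀ.
Δ = 117·4 − 13² = 299.
p = (98·4 − 13·20)/299 = 132/299; q = (117·20 − 13·98)/299 = 82/23.
Residuals: -336/299, 33/23, -99/299, 6/299; SSR = 1026/299.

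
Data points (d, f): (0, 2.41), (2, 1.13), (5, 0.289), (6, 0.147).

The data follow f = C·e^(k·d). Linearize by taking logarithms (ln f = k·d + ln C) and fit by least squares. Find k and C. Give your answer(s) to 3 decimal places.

Linearized form: ln f = k·d + ln C. From the 4 transformed points,
XᵀX = [[65.0000, 13.0000]; [13.0000, 4]], rhs = [-17.4661, -2.1568]ᵀ  (here Σd = 13.0000, Σ(d)² = 65.0000, Σln f = -2.1568, Σd·ln f = -17.4661).
Δ = 65.0000·4 − (13.0000)² = 91.0000; k = (-17.4661·4 − 13.0000·-2.1568)/91.0000 = -0.45963, ln C = (65.0000·-2.1568 − 13.0000·-17.4661)/91.0000 = 0.95459, so C = exp(0.95459) = 2.59760.

k = -0.460, C = 2.598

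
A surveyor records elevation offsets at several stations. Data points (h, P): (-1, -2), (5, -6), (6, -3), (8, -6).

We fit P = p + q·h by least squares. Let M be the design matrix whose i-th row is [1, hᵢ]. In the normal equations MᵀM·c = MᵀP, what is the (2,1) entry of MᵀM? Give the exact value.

18

Row 2 ↔ basis h, column 1 ↔ basis 1, so (MᵀM)_{2,1} = Σᵢ h = (-1)·(1) + (5)·(1) + (6)·(1) + (8)·(1) = 18.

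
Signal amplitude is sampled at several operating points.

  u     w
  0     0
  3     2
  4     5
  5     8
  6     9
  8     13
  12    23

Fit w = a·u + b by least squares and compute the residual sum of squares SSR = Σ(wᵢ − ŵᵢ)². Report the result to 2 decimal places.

With design matrix A, AᵀA = [[294, 38]; [38, 7]] and Aᵀw = [500, 60]ᵀ.
det = 294·7 − 38² = 614.
a = (500·7 − 38·60)/614 = 610/307; b = (294·60 − 38·500)/614 = -680/307.
Residuals: 680/307, -536/307, -225/307, 86/307, -217/307, -209/307, 421/307; SSR = 3504/307.

SSR = 11.41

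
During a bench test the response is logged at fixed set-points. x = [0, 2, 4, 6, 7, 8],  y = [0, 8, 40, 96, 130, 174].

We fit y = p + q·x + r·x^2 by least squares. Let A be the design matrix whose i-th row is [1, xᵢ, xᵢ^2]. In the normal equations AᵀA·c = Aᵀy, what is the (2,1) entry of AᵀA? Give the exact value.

27

Row 2 ↔ basis x, column 1 ↔ basis 1, so (AᵀA)_{2,1} = Σᵢ x = (0)·(1) + (2)·(1) + (4)·(1) + (6)·(1) + (7)·(1) + (8)·(1) = 27.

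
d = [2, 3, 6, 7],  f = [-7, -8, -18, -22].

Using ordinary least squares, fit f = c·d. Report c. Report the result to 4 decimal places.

Compute the Gram sums: Σd·d = 98.
Moment sums: Σd·f = -300.
XᵀX·[c]ᵀ = Xᵀf becomes [[98]]·[c]ᵀ = [-300]ᵀ.
c = (-300)/98 = -3.06122.

c = -3.0612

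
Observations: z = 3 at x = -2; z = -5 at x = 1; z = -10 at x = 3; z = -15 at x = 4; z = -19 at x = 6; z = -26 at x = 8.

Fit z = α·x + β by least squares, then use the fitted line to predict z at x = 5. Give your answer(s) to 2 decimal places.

Normal-equation sums: Σx·x = 130, Σx = 20, Σ1 = 6.
Moment sums: Σx·z = -423, Σz = -72.
Normal equations: [[130, 20]; [20, 6]]·[α, β]ᵀ = [-423, -72]ᵀ.
Determinant 130·6 − 20² = 380.
α = ((-423)·6 − 20·(-72))/380 = -549/190; β = (130·(-72) − 20·(-423))/380 = -45/19.
At x = 5: ẑ = (-549/190)·(5) + (-45/19)·(1) = -639/38.

ẑ = -16.82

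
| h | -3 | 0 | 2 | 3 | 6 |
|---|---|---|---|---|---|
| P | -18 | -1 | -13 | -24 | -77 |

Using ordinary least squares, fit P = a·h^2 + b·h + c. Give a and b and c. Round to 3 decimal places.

Sums needed: Σh^2·h^2 = 1474, Σh^2·h = 224, Σh^2 = 58, Σh·h = 58, Σh = 8, Σ1 = 5.
For XᵀP: Σh^2·P = -3202, Σh·P = -506, ΣP = -133.
So XᵀX·[a, b, c]ᵀ = XᵀP: [[1474, 224, 58]; [224, 58, 8]; [58, 8, 5]]·[a, b, c]ᵀ = [-3202, -506, -133]ᵀ.
Solving the 3×3 system (Gaussian elimination) gives a = -15220/7917, b = -7177/7917, c = -7519/2639.

a = -1.922, b = -0.907, c = -2.849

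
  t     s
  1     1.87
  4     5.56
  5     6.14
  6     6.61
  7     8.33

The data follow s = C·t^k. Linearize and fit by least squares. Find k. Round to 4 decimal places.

Let Y = ln s. Fitting Y = k·ln t + ln C by least squares:
Σln t = 6.7334, Σ(ln t)² = 11.5091, Σln s = 8.1648, Σln t·ln s = 12.8081.
Equations: 11.5091·k + 6.7334·ln C = 12.8081;  6.7334·k + 5·ln C = 8.1648.
Δ = 11.5091·5 − (6.7334)² = 12.2067; k = (12.8081·5 − 6.7334·8.1648)/12.2067 = 0.74252, ln C = (11.5091·8.1648 − 6.7334·12.8081)/12.2067 = 0.63303.

k = 0.7425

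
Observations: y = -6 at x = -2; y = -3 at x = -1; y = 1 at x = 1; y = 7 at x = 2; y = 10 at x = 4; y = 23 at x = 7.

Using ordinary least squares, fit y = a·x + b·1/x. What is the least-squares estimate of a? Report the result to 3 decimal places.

From the data, Σx·x = 75, Σx·1/x = 6, Σ1/x·1/x = 2025/784.
And Σx·y = 231, Σ1/x·y = 114/7.
AᵀA·[a, b]ᵀ = Aᵀy becomes [[75, 6]; [6, 2025/784]]·[a, b]ᵀ = [231, 114/7]ᵀ.
det = 75·(2025/784) − 6² = 123651/784.
a = (231·(2025/784) − 6·(114/7))/(123651/784) = 43463/13739; b = (75·(114/7) − 6·231)/(123651/784) = -14336/13739.

a = 3.163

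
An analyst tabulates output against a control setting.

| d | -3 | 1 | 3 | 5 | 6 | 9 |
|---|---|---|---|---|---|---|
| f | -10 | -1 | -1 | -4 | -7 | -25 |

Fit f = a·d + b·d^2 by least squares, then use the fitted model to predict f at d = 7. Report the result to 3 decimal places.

f̂ = -12.534

Sums needed: Σd·d = 161, Σd·d^2 = 1071, Σd^2·d^2 = 8645.
For Mᵀf: Σd·f = -261, Σd^2·f = -2477.
MᵀM·[a, b]ᵀ = Mᵀf becomes [[161, 1071]; [1071, 8645]]·[a, b]ᵀ = [-261, -2477]ᵀ.
Eliminating b: 8645·(row 1) − 1071·(row 2) gives 244804·a = 8645·(-261) − 1071·(-2477) = 396522, so a = 28323/17486.
Then b = ((-2477) − 1071·(28323/17486))/8645 = -1217/2498.
At d = 7: f̂ = (28323/17486)·(7) + (-1217/2498)·(49) = -15655/1249.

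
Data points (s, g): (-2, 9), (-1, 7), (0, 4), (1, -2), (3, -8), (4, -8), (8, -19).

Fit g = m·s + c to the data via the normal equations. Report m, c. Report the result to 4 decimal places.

Sums needed: Σs·s = 95, Σs = 13, Σ1 = 7.
Right-hand side: Σs·g = -235, Σg = -17.
XᵀX·[m, c]ᵀ = Xᵀg becomes [[95, 13]; [13, 7]]·[m, c]ᵀ = [-235, -17]ᵀ.
det = 95·7 − 13² = 496.
m = ((-235)·7 − 13·(-17))/496 = -89/31; c = (95·(-17) − 13·(-235))/496 = 90/31.

m = -2.8710, c = 2.9032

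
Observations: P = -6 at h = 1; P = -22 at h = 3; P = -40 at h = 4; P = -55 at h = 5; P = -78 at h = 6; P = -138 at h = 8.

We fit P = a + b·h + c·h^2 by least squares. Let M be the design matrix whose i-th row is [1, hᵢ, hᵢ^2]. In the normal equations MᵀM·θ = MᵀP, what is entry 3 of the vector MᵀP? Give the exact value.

Entry 3 ↔ basis h^2, so (MᵀP)_{3} = Σᵢ (h^2)·Pᵢ = (1)·(-6) + (9)·(-22) + (16)·(-40) + (25)·(-55) + (36)·(-78) + (64)·(-138) = -13859.

-13859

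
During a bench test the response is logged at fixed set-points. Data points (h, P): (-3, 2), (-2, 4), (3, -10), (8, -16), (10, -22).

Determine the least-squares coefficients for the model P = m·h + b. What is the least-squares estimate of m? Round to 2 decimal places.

m = -1.91

With design matrix X, XᵀX = [[186, 16]; [16, 5]] and XᵀP = [-392, -42]ᵀ.
Determinant 186·5 − 16² = 674.
m = ((-392)·5 − 16·(-42))/674 = -644/337; b = (186·(-42) − 16·(-392))/674 = -770/337.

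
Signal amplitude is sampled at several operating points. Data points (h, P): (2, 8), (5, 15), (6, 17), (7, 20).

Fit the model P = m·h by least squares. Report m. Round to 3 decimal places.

The normal system XᵀX·[m]ᵀ = XᵀP is [[114]]·[m]ᵀ = [333]ᵀ.
m = 333/114 = 2.92105.

m = 2.921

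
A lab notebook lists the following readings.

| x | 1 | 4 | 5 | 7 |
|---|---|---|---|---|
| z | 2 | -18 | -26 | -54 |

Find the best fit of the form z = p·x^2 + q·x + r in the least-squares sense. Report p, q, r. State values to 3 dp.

The normal equations are: 3283·p + 533·q + 91·r = -3582;  533·p + 91·q + 17·r = -578;  91·p + 17·q + 4·r = -96.
(Σx^2·x^2 = 3283, Σx^2·x = 533, Σx^2 = 91, Σx·x = 91, Σx = 17, Σ1 = 4, Σx^2·z = -3582, Σx·z = -578, Σz = -96.)
Row-reducing yields p = -1, q = -19/15, r = 62/15.

p = -1.000, q = -1.267, r = 4.133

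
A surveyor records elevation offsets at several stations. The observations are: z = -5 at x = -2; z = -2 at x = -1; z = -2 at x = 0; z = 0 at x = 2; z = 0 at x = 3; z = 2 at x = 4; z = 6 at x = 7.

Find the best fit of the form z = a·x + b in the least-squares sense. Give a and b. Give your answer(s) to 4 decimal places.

Entries of AᵀA: Σx·x = 83, Σx = 13, Σ1 = 7.
And Σx·z = 62, Σz = -1.
Normal equations: [[83, 13]; [13, 7]]·[a, b]ᵀ = [62, -1]ᵀ.
Determinant 83·7 − 13² = 412.
a = (62·7 − 13·(-1))/412 = 447/412; b = (83·(-1) − 13·62)/412 = -889/412.

a = 1.0850, b = -2.1578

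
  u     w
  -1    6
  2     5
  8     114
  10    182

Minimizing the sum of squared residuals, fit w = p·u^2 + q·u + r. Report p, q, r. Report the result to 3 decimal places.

p = 2.029, q = -2.228, r = 1.612

With design matrix A, AᵀA = [[14113, 1519, 169]; [1519, 169, 19]; [169, 19, 4]] and Aᵀw = [25522, 2736, 307]ᵀ.
Solving the 3×3 system (Gaussian elimination) gives p = 9763/4812, q = -17867/8020, r = 9694/6015.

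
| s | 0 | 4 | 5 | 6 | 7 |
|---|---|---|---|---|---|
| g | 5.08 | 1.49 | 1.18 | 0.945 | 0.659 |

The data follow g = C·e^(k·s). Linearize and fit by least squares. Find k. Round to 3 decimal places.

Let Y = ln g. Fitting Y = k·s + ln C by least squares:
Σs = 22.0000, Σ(s)² = 126.0000, Σln g = 1.7160, Σs·ln g = -0.8360.
Equations: 126.0000·k + 22.0000·ln C = -0.8360;  22.0000·k + 5·ln C = 1.7160.
Solving (det = 146.0000): k = -0.28720, ln C = 1.60690.

k = -0.287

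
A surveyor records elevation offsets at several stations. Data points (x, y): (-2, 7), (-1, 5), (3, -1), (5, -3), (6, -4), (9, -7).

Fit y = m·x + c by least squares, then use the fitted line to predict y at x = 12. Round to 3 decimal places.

ŷ = -11.560

Compute the Gram sums: Σx·x = 156, Σx = 20, Σ1 = 6.
And Σx·y = -124, Σy = -3.
So AᵀA·[m, c]ᵀ = Aᵀy: [[156, 20]; [20, 6]]·[m, c]ᵀ = [-124, -3]ᵀ.
Eliminating c: 6·(row 1) − 20·(row 2) gives 536·m = 6·(-124) − 20·(-3) = -684, so m = -171/134.
Then c = ((-3) − 20·(-171/134))/6 = 503/134.
At x = 12: ŷ = (-171/134)·(12) + (503/134)·(1) = -1549/134.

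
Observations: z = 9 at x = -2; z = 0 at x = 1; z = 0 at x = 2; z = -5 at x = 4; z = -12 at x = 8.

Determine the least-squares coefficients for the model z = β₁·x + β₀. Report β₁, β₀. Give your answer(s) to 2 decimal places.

Normal-equation sums: Σx·x = 89, Σx = 13, Σ1 = 5.
And Σx·z = -134, Σz = -8.
Δ = 89·5 − 13² = 276.
β₁ = ((-134)·5 − 13·(-8))/276 = -283/138; β₀ = (89·(-8) − 13·(-134))/276 = 515/138.

β₁ = -2.05, β₀ = 3.73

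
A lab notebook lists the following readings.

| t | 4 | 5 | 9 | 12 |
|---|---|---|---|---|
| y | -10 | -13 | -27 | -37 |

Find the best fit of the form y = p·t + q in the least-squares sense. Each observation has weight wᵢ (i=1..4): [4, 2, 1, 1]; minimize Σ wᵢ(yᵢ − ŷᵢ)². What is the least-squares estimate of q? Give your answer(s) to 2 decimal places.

q = 3.68

The normal equations are: 339·p + 47·q = -977;  47·p + 8·q = -130.
(Σwᵢ·t·t = 339, Σwᵢ·t = 47, Σwᵢ·1 = 8, Σwᵢ·t·y = -977, Σwᵢ·y = -130.)
det = 339·8 − 47² = 503.
p = ((-977)·8 − 47·(-130))/503 = -1706/503; q = (339·(-130) − 47·(-977))/503 = 1849/503.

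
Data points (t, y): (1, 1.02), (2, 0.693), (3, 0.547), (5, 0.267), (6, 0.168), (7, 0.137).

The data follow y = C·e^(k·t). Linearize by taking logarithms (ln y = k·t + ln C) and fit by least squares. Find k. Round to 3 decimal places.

k = -0.342

Linearized form: ln y = k·t + ln C. From the 6 transformed points,
AᵀA = [[124.0000, 24.0000]; [24.0000, 6]], rhs = [-33.7433, -6.0423]ᵀ  (here Σt = 24.0000, Σ(t)² = 124.0000, Σln y = -6.0423, Σt·ln y = -33.7433).
Slope k = (n·Σt·ln y − Σt·Σln y)/(n·Σ(t)² − (Σt)²) = (6·-33.7433 − 24.0000·-6.0423)/168.0000 = -0.34193; ln C = (Σln y − k·Σt)/n = 0.36067.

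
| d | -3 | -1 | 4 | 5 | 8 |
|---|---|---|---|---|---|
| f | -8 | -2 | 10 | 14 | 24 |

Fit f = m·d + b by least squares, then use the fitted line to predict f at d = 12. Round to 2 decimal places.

MᵀM·[m, b]ᵀ = Mᵀf reads: 115·m + 13·b = 328;  13·m + 5·b = 38.
(Σd·d = 115, Σd = 13, Σ1 = 5, Σd·f = 328, Σf = 38.)
Determinant 115·5 − 13² = 406.
m = (328·5 − 13·38)/406 = 573/203; b = (115·38 − 13·328)/406 = 53/203.
At d = 12: f̂ = (573/203)·(12) + (53/203)·(1) = 6929/203.

f̂ = 34.13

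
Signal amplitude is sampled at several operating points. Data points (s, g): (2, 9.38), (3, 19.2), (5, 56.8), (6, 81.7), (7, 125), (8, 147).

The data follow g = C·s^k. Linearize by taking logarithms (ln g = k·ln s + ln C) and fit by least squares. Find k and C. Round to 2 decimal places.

Taking logs, ln g = k·ln s + ln C, so regress ln g on ln s.
Σln s = 9.2183, Σ(ln s)² = 15.5987, Σln g = 23.4548, Σln s·ln g = 38.9613.
Equations: 15.5987·k + 9.2183·ln C = 38.9613;  9.2183·k + 6·ln C = 23.4548.
Solving (det = 8.6152): k = 2.03758, ln C = 0.77863, so C = exp(0.77863) = 2.17848.

k = 2.04, C = 2.18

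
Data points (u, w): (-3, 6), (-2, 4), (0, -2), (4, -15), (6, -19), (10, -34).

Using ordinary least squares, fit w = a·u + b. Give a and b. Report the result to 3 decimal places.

The normal equations are: 165·a + 15·b = -540;  15·a + 6·b = -60.
det = 165·6 − 15² = 765.
a = ((-540)·6 − 15·(-60))/765 = -52/17; b = (165·(-60) − 15·(-540))/765 = -40/17.

a = -3.059, b = -2.353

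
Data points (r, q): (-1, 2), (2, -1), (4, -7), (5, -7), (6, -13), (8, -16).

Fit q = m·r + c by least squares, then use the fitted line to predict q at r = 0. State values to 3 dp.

q̂ = 1.400

Normal-equation sums: Σr·r = 146, Σr = 24, Σ1 = 6.
And Σr·q = -273, Σq = -42.
Eliminating c: 6·(row 1) − 24·(row 2) gives 300·m = 6·(-273) − 24·(-42) = -630, so m = -21/10.
Then c = ((-42) − 24·(-21/10))/6 = 7/5.
At r = 0: q̂ = (-21/10)·(0) + (7/5)·(1) = 7/5.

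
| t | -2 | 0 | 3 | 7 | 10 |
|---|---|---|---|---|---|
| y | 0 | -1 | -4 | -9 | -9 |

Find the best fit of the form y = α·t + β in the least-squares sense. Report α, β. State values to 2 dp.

α = -0.85, β = -1.56

Forming XᵀX = [[162, 18]; [18, 5]] and Xᵀy = [-165, -23]ᵀ gives XᵀX·[α, β]ᵀ = Xᵀy.
Δ = 162·5 − 18² = 486.
α = ((-165)·5 − 18·(-23))/486 = -137/162; β = (162·(-23) − 18·(-165))/486 = -14/9.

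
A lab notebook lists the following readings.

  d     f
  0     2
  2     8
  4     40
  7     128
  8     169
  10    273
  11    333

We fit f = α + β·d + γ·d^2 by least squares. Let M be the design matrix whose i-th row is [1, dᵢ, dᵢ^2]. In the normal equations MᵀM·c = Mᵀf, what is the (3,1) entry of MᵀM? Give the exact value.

354

Row 3 ↔ basis d^2, column 1 ↔ basis 1, so (MᵀM)_{3,1} = Σᵢ d^2 = (0)·(1) + (4)·(1) + (16)·(1) + (49)·(1) + (64)·(1) + (100)·(1) + (121)·(1) = 354.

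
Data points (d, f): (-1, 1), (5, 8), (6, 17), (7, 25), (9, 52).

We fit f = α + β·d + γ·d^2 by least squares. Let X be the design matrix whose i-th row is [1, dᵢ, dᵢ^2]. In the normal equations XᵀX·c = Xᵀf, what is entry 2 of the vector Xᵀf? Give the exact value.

Entry 2 ↔ basis d, so (Xᵀf)_{2} = Σᵢ (d)·fᵢ = (-1)·(1) + (5)·(8) + (6)·(17) + (7)·(25) + (9)·(52) = 784.

784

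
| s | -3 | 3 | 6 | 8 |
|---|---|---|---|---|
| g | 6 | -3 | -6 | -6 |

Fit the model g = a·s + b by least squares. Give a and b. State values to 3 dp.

AᵀA·[a, b]ᵀ = Aᵀg reads: 118·a + 14·b = -111;  14·a + 4·b = -9.
(Σs·s = 118, Σs = 14, Σ1 = 4, Σs·g = -111, Σg = -9.)
Δ = 118·4 − 14² = 276.
a = ((-111)·4 − 14·(-9))/276 = -53/46; b = (118·(-9) − 14·(-111))/276 = 41/23.

a = -1.152, b = 1.783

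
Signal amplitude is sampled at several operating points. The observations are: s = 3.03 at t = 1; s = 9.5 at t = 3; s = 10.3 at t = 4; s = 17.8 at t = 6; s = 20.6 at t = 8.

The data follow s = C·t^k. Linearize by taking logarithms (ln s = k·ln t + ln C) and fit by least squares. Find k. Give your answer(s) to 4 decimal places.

Linearized form: ln s = k·ln t + ln C. From the 5 transformed points,
Σln t = 6.3561, Σ(ln t)² = 10.6632, Σln s = 11.5965, Σln t·ln s = 17.1561.
Normal system: [[10.6632, 6.3561]; [6.3561, 5]]·[k, ln C]ᵀ = [17.1561, 11.5965]ᵀ.
Δ = 10.6632·5 − (6.3561)² = 12.9161; k = (17.1561·5 − 6.3561·11.5965)/12.9161 = 0.93464, ln C = (10.6632·11.5965 − 6.3561·17.1561)/12.9161 = 1.13116.

k = 0.9346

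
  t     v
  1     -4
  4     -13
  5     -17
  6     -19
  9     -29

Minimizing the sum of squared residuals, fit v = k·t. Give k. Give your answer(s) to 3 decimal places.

XᵀX·[k]ᵀ = Xᵀv reads: 159·k = -516.
(Σt·t = 159, Σt·v = -516.)
k = (-516)/159 = -3.24528.

k = -3.245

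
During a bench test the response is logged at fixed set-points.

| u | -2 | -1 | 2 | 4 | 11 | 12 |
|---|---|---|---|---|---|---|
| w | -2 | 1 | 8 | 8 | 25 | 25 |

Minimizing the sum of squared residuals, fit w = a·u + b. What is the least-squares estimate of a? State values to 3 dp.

With design matrix A, AᵀA = [[290, 26]; [26, 6]] and Aᵀw = [626, 65]ᵀ.
Eliminating b: 6·(row 1) − 26·(row 2) gives 1064·a = 6·626 − 26·65 = 2066, so a = 1033/532.
Then b = (65 − 26·(1033/532))/6 = 1287/532.

a = 1.942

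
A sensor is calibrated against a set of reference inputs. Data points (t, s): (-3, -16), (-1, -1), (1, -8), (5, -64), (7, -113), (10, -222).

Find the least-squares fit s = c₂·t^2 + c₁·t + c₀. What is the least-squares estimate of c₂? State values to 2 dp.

With design matrix A, AᵀA = [[13109, 1441, 185]; [1441, 185, 19]; [185, 19, 6]] and Aᵀs = [-29490, -3290, -424]ᵀ.
Inverting the 3×3 Gram matrix, [c₂, c₁, c₀]ᵀ = [-82297/41370, -81577/41370, -21277/6895]ᵀ.

c₂ = -1.99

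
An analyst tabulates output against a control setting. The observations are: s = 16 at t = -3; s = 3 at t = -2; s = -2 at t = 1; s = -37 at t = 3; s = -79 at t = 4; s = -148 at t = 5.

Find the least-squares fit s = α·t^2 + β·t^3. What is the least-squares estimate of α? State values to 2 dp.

α = -1.12

From the data, Σt^2·t^2 = 1060, Σt^2·t^3 = 4118, Σt^3·t^3 = 21244.
For Xᵀs: Σt^2·s = -5143, Σt^3·s = -25013.
XᵀX·[α, β]ᵀ = Xᵀs becomes [[1060, 4118]; [4118, 21244]]·[α, β]ᵀ = [-5143, -25013]ᵀ.
Determinant 1060·21244 − 4118² = 5560716.
α = ((-5143)·21244 − 4118·(-25013))/5560716 = -5401/4802; β = (1060·(-25013) − 4118·(-5143))/5560716 = -4607/4802.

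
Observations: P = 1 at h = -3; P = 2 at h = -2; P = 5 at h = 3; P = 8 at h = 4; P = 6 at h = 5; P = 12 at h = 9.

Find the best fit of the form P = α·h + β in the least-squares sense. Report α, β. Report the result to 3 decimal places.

α = 0.862, β = 3.368

Setting ∂/∂α … = 0 gives: 144·α + 16·β = 178;  16·α + 6·β = 34.
(Σh·h = 144, Σh = 16, Σ1 = 6, Σh·P = 178, ΣP = 34.)
Δ = 144·6 − 16² = 608.
α = (178·6 − 16·34)/608 = 131/152; β = (144·34 − 16·178)/608 = 64/19.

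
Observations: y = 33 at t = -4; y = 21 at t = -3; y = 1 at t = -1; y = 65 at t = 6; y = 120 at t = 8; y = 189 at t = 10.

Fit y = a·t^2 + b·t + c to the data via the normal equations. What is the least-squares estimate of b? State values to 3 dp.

The normal system MᵀM·[a, b, c]ᵀ = Mᵀy is [[15730, 1636, 226]; [1636, 226, 16]; [226, 16, 6]]·[a, b, c]ᵀ = [29638, 3044, 429]ᵀ.
Inverting the 3×3 Gram matrix, [a, b, c]ᵀ = [30469/15324, -6461/7662, -5847/5108]ᵀ.

b = -0.843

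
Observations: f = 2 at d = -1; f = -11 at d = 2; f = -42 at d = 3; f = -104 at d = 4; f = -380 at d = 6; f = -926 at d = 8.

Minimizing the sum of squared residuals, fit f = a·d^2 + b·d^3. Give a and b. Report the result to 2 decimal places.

Forming AᵀA = [[5746, 41842]; [41842, 313690]] and Aᵀf = [-75028, -564072]ᵀ gives AᵀA·[a, b]ᵀ = Aᵀf.
Δ = 5746·313690 − 41842² = 51709776.
a = ((-75028)·313690 − 41842·(-564072))/51709776 = 8295913/6463722; b = (5746·(-564072) − 41842·(-75028))/51709776 = -12729517/6463722.

a = 1.28, b = -1.97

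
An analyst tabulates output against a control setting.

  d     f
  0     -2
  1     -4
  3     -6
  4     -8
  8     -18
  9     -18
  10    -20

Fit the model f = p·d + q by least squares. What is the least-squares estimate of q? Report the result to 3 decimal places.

q = -1.482

Normal-equation sums: Σd·d = 271, Σd = 35, Σ1 = 7.
And Σd·f = -560, Σf = -76.
det = 271·7 − 35² = 672.
p = ((-560)·7 − 35·(-76))/672 = -15/8; q = (271·(-76) − 35·(-560))/672 = -83/56.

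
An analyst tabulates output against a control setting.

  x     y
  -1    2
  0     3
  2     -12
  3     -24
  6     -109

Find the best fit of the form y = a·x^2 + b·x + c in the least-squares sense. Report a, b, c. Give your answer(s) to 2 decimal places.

Entries of MᵀM: Σx^2·x^2 = 1394, Σx^2·x = 250, Σx^2 = 50, Σx·x = 50, Σx = 10, Σ1 = 5.
And Σx^2·y = -4186, Σx·y = -752, Σy = -140.
Row-reducing yields a = -71/24, b = -113/120, c = 52/15.

a = -2.96, b = -0.94, c = 3.47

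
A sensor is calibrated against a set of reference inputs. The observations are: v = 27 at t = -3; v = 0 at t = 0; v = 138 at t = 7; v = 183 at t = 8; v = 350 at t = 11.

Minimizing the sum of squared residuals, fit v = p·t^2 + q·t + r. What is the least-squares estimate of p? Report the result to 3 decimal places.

p = 2.963

The normal equations are: 21219·p + 2159·q + 243·r = 61067;  2159·p + 243·q + 23·r = 6199;  243·p + 23·q + 5·r = 698.
(Σt^2·t^2 = 21219, Σt^2·t = 2159, Σt^2 = 243, Σt·t = 243, Σt = 23, Σ1 = 5, Σt^2·v = 61067, Σt·v = 6199, Σv = 698.)
Inverting the 3×3 Gram matrix, [p, q, r]ᵀ = [191522/64639, -91231/129278, -149067/129278]ᵀ.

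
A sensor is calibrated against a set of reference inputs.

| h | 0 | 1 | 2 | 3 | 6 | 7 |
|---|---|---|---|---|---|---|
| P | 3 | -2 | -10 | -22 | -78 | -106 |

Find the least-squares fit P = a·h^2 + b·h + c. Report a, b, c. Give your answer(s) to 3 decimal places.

a = -1.825, b = -2.663, c = 2.713

The normal system MᵀM·[a, b, c]ᵀ = MᵀP is [[3795, 595, 99]; [595, 99, 19]; [99, 19, 6]]·[a, b, c]ᵀ = [-8242, -1298, -215]ᵀ.
Inverting the 3×3 Gram matrix, [a, b, c]ᵀ = [-3214/1761, -1563/587, 4777/1761]ᵀ.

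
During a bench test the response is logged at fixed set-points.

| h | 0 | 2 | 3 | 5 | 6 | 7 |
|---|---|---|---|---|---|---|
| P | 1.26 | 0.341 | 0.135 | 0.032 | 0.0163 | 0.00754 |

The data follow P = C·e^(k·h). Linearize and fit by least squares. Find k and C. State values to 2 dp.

k = -0.74, C = 1.32

Linearized form: ln P = k·h + ln C. From the 6 transformed points,
Sums: Σh = 23.0000, Σ(h)² = 123.0000, Σln P = -15.2934, Σh·ln P = -84.2816.
Normal system: [[123.0000, 23.0000]; [23.0000, 6]]·[k, ln C]ᵀ = [-84.2816, -15.2934]ᵀ.
Δ = 123.0000·6 − (23.0000)² = 209.0000; k = (-84.2816·6 − 23.0000·-15.2934)/209.0000 = -0.73656, ln C = (123.0000·-15.2934 − 23.0000·-84.2816)/209.0000 = 0.27459, so C = exp(0.27459) = 1.31599.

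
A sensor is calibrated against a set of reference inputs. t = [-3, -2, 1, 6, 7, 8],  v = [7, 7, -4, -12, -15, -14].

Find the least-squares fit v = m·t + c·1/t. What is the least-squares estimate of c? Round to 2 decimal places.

c = -3.03

Entries of MᵀM: Σt·t = 163, Σt·1/t = 6, Σ1/t·1/t = 40217/28224.
For Mᵀv: Σt·v = -328, Σ1/t·v = -1321/84.
Eliminating c: (40217/28224)·(row 1) − 6·(row 2) gives (5539307/28224)·m = (40217/28224)·(-328) − 6·(-1321/84) = -1316005/3528, so m = -10528040/5539307.
Then c = ((-1321/84) − 6·(-10528040/5539307))/(40217/28224) = -16803696/5539307.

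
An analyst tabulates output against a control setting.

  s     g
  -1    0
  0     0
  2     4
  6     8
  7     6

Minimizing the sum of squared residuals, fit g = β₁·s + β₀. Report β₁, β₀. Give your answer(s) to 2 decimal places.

The normal equations are: 90·β₁ + 14·β₀ = 98;  14·β₁ + 5·β₀ = 18.
Determinant 90·5 − 14² = 254.
β₁ = (98·5 − 14·18)/254 = 119/127; β₀ = (90·18 − 14·98)/254 = 124/127.

β₁ = 0.94, β₀ = 0.98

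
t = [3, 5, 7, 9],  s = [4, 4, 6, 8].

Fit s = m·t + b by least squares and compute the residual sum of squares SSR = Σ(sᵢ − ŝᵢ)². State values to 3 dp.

From the data, Σt·t = 164, Σt = 24, Σ1 = 4.
And Σt·s = 146, Σs = 22.
So XᵀX·[m, b]ᵀ = Xᵀs: [[164, 24]; [24, 4]]·[m, b]ᵀ = [146, 22]ᵀ.
Δ = 164·4 − 24² = 80.
m = (146·4 − 24·22)/80 = 7/10; b = (164·22 − 24·146)/80 = 13/10.
Residuals: 3/5, -4/5, -1/5, 2/5; SSR = 6/5.

SSR = 1.200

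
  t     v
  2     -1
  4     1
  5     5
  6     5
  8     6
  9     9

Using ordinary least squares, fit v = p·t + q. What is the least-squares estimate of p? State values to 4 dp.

p = 1.3300

With design matrix A, AᵀA = [[226, 34]; [34, 6]] and Aᵀv = [186, 25]ᵀ.
Eliminating q: 6·(row 1) − 34·(row 2) gives 200·p = 6·186 − 34·25 = 266, so p = 133/100.
Then q = (25 − 34·(133/100))/6 = -337/100.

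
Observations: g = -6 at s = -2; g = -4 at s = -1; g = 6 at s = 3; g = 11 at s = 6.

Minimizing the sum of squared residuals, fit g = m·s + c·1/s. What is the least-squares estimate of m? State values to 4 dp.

m = 1.7879

Setting ∂/∂m … = 0 gives: 50·m + 4·c = 100;  4·m + (25/18)·c = 65/6.
Determinant 50·(25/18) − 4² = 481/9.
m = (100·(25/18) − 4·(65/6))/(481/9) = 860/481; c = (50·(65/6) − 4·100)/(481/9) = 1275/481.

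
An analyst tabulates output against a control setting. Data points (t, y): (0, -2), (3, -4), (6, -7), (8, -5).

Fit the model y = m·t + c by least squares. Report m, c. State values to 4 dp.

m = -0.4762, c = -2.4762

Setting ∂/∂m … = 0 gives: 109·m + 17·c = -94;  17·m + 4·c = -18.
(Σt·t = 109, Σt = 17, Σ1 = 4, Σt·y = -94, Σy = -18.)
Δ = 109·4 − 17² = 147.
m = ((-94)·4 − 17·(-18))/147 = -10/21; c = (109·(-18) − 17·(-94))/147 = -52/21.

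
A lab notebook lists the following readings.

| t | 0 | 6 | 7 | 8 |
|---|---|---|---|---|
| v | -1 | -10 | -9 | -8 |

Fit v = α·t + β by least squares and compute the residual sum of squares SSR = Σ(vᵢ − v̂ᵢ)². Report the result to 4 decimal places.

MᵀM·[α, β]ᵀ = Mᵀv reads: 149·α + 21·β = -187;  21·α + 4·β = -28.
(Σt·t = 149, Σt = 21, Σ1 = 4, Σt·v = -187, Σv = -28.)
det = 149·4 − 21² = 155.
α = ((-187)·4 − 21·(-28))/155 = -32/31; β = (149·(-28) − 21·(-187))/155 = -49/31.
Residuals: 18/31, -69/31, -6/31, 57/31; SSR = 270/31.

SSR = 8.7097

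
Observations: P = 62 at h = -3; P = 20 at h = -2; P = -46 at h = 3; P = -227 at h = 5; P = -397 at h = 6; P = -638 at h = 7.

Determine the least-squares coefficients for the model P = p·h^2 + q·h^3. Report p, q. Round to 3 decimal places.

p = 0.894, q = -1.988

From the data, Σh^2·h^2 = 4500, Σh^2·h^3 = 27676, Σh^3·h^3 = 181452.
Moment sums: Σh^2·P = -51005, Σh^3·P = -336037.
AᵀA·[p, q]ᵀ = AᵀP becomes [[4500, 27676]; [27676, 181452]]·[p, q]ᵀ = [-51005, -336037]ᵀ.
Eliminating q: 181452·(row 1) − 27676·(row 2) gives 50573024·p = 181452·(-51005) − 27676·(-336037) = 45200752, so p = 2825047/3160814.
Then q = ((-336037) − 27676·(2825047/3160814))/181452 = -12569015/6321628.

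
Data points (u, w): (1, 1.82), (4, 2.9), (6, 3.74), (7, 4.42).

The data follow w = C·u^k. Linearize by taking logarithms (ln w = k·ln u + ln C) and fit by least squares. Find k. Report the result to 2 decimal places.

Linearized form: ln w = k·ln u + ln C. From the 4 transformed points,
XᵀX = [[8.9188, 5.1240]; [5.1240, 4]], rhs = [6.7314, 4.4688]ᵀ  (here Σln u = 5.1240, Σ(ln u)² = 8.9188, Σln w = 4.4688, Σln u·ln w = 6.7314).
Slope k = (n·Σln u·ln w − Σln u·Σln w)/(n·Σ(ln u)² − (Σln u)²) = (4·6.7314 − 5.1240·4.4688)/9.4201 = 0.42756; ln C = (Σln w − k·Σln u)/n = 0.56949.

k = 0.43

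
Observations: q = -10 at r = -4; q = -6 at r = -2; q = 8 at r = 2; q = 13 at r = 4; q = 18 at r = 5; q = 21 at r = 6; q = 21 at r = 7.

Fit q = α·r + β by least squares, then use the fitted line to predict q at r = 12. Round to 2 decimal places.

The normal equations are: 150·α + 18·β = 483;  18·α + 7·β = 65.
Determinant 150·7 − 18² = 726.
α = (483·7 − 18·65)/726 = 67/22; β = (150·65 − 18·483)/726 = 16/11.
At r = 12: q̂ = (67/22)·(12) + (16/11)·(1) = 38.

q̂ = 38.00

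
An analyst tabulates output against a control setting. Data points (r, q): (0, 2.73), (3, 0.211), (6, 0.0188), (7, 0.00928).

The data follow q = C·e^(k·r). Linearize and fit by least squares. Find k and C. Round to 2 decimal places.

k = -0.81, C = 2.61

Linearized form: ln q = k·r + ln C. From the 4 transformed points,
Σr = 16.0000, Σ(r)² = 94.0000, Σln q = -9.2054, Σr·ln q = -61.2703.
Normal system: [[94.0000, 16.0000]; [16.0000, 4]]·[k, ln C]ᵀ = [-61.2703, -9.2054]ᵀ.
Δ = 94.0000·4 − (16.0000)² = 120.0000; k = (-61.2703·4 − 16.0000·-9.2054)/120.0000 = -0.81496, ln C = (94.0000·-9.2054 − 16.0000·-61.2703)/120.0000 = 0.95849, so C = exp(0.95849) = 2.60776.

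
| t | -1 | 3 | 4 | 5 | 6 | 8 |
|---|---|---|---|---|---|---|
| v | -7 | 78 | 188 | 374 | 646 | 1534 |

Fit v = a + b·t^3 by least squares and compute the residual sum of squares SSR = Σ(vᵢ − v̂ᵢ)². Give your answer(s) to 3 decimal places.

Entries of AᵀA: Σ1 = 6, Σt^3 = 943, Σt^3·t^3 = 329251.
And Σv = 2813, Σt^3·v = 985839.
Normal equations: [[6, 943]; [943, 329251]]·[a, b]ᵀ = [2813, 985839]ᵀ.
det = 6·329251 − 943² = 1086257.
a = (2813·329251 − 943·985839)/1086257 = -3463114/1086257; b = (6·985839 − 943·2813)/1086257 = 3262375/1086257.
Residuals: -878310/1086257, 107035/1086257, -1112570/1086257, 1926357/1086257, 512136/1086257, -554648/1086257; SSR = 5801082/1086257.

SSR = 5.340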